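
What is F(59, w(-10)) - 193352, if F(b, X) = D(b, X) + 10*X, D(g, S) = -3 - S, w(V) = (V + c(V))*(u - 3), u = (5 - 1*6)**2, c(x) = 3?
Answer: -193229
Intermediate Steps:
u = 1 (u = (5 - 6)**2 = (-1)**2 = 1)
w(V) = -6 - 2*V (w(V) = (V + 3)*(1 - 3) = (3 + V)*(-2) = -6 - 2*V)
F(b, X) = -3 + 9*X (F(b, X) = (-3 - X) + 10*X = -3 + 9*X)
F(59, w(-10)) - 193352 = (-3 + 9*(-6 - 2*(-10))) - 193352 = (-3 + 9*(-6 + 20)) - 193352 = (-3 + 9*14) - 193352 = (-3 + 126) - 193352 = 123 - 193352 = -193229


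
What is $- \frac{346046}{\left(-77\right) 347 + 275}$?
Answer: $\frac{173023}{13222} \approx 13.086$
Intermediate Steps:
$- \frac{346046}{\left(-77\right) 347 + 275} = - \frac{346046}{-26719 + 275} = - \frac{346046}{-26444} = \left(-346046\right) \left(- \frac{1}{26444}\right) = \frac{173023}{13222}$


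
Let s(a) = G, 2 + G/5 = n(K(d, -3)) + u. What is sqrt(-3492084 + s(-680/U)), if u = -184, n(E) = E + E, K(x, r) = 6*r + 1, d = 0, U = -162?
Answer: 8*I*sqrt(54581) ≈ 1869.0*I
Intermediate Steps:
K(x, r) = 1 + 6*r
n(E) = 2*E
G = -1100 (G = -10 + 5*(2*(1 + 6*(-3)) - 184) = -10 + 5*(2*(1 - 18) - 184) = -10 + 5*(2*(-17) - 184) = -10 + 5*(-34 - 184) = -10 + 5*(-218) = -10 - 1090 = -1100)
s(a) = -1100
sqrt(-3492084 + s(-680/U)) = sqrt(-3492084 - 1100) = sqrt(-3493184) = 8*I*sqrt(54581)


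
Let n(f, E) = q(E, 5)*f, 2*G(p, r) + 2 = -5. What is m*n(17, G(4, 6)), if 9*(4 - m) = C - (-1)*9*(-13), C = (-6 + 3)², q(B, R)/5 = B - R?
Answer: -11560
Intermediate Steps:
G(p, r) = -7/2 (G(p, r) = -1 + (½)*(-5) = -1 - 5/2 = -7/2)
q(B, R) = -5*R + 5*B (q(B, R) = 5*(B - R) = -5*R + 5*B)
C = 9 (C = (-3)² = 9)
n(f, E) = f*(-25 + 5*E) (n(f, E) = (-5*5 + 5*E)*f = (-25 + 5*E)*f = f*(-25 + 5*E))
m = 16 (m = 4 - (9 - (-1)*9*(-13))/9 = 4 - (9 - (-1)*(-117))/9 = 4 - (9 - 1*117)/9 = 4 - (9 - 117)/9 = 4 - ⅑*(-108) = 4 + 12 = 16)
m*n(17, G(4, 6)) = 16*(5*17*(-5 - 7/2)) = 16*(5*17*(-17/2)) = 16*(-1445/2) = -11560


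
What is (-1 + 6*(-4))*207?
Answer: -5175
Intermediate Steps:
(-1 + 6*(-4))*207 = (-1 - 24)*207 = -25*207 = -5175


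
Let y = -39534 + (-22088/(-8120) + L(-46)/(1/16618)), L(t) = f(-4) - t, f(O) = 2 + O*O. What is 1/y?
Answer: 1015/1039381031 ≈ 9.7654e-7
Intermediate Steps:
f(O) = 2 + O**2
L(t) = 18 - t (L(t) = (2 + (-4)**2) - t = (2 + 16) - t = 18 - t)
y = 1039381031/1015 (y = -39534 + (-22088/(-8120) + (18 - 1*(-46))/(1/16618)) = -39534 + (-22088*(-1/8120) + (18 + 46)/(1/16618)) = -39534 + (2761/1015 + 64*16618) = -39534 + (2761/1015 + 1063552) = -39534 + 1079508041/1015 = 1039381031/1015 ≈ 1.0240e+6)
1/y = 1/(1039381031/1015) = 1015/1039381031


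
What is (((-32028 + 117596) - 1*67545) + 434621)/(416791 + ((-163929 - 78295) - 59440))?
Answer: 452644/115127 ≈ 3.9317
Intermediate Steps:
(((-32028 + 117596) - 1*67545) + 434621)/(416791 + ((-163929 - 78295) - 59440)) = ((85568 - 67545) + 434621)/(416791 + (-242224 - 59440)) = (18023 + 434621)/(416791 - 301664) = 452644/115127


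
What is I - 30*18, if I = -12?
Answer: -552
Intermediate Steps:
I - 30*18 = -12 - 30*18 = -12 - 540 = -552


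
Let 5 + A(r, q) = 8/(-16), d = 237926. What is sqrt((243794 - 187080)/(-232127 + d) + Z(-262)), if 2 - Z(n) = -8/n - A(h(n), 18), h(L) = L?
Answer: sqrt(14426103674634)/1519338 ≈ 2.4999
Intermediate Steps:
A(r, q) = -11/2 (A(r, q) = -5 + 8/(-16) = -5 + 8*(-1/16) = -5 - 1/2 = -11/2)
Z(n) = -7/2 + 8/n (Z(n) = 2 - (-8/n - 1*(-11/2)) = 2 - (-8/n + 11/2) = 2 - (11/2 - 8/n) = 2 + (-11/2 + 8/n) = -7/2 + 8/n)
sqrt((243794 - 187080)/(-232127 + d) + Z(-262)) = sqrt((243794 - 187080)/(-232127 + 237926) + (-7/2 + 8/(-262))) = sqrt(56714/5799 + (-7/2 + 8*(-1/262))) = sqrt(56714*(1/5799) + (-7/2 - 4/131)) = sqrt(56714/5799 - 925/262) = sqrt(9494993/1519338) = sqrt(14426103674634)/1519338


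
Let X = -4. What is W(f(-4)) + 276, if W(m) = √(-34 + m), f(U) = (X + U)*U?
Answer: 276 + I*√2 ≈ 276.0 + 1.4142*I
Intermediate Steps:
f(U) = U*(-4 + U) (f(U) = (-4 + U)*U = U*(-4 + U))
W(f(-4)) + 276 = √(-34 - 4*(-4 - 4)) + 276 = √(-34 - 4*(-8)) + 276 = √(-34 + 32) + 276 = √(-2) + 276 = I*√2 + 276 = 276 + I*√2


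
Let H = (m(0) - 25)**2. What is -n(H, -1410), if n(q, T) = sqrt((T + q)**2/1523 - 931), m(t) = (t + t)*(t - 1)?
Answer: -2*I*sqrt(305242706)/1523 ≈ -22.943*I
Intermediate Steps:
m(t) = 2*t*(-1 + t) (m(t) = (2*t)*(-1 + t) = 2*t*(-1 + t))
H = 625 (H = (2*0*(-1 + 0) - 25)**2 = (2*0*(-1) - 25)**2 = (0 - 25)**2 = (-25)**2 = 625)
n(q, T) = sqrt(-931 + (T + q)**2/1523) (n(q, T) = sqrt((T + q)**2*(1/1523) - 931) = sqrt((T + q)**2/1523 - 931) = sqrt(-931 + (T + q)**2/1523))
-n(H, -1410) = -sqrt(-2159481499 + 1523*(-1410 + 625)**2)/1523 = -sqrt(-2159481499 + 1523*(-785)**2)/1523 = -sqrt(-2159481499 + 1523*616225)/1523 = -sqrt(-2159481499 + 938510675)/1523 = -sqrt(-1220970824)/1523 = -2*I*sqrt(305242706)/1523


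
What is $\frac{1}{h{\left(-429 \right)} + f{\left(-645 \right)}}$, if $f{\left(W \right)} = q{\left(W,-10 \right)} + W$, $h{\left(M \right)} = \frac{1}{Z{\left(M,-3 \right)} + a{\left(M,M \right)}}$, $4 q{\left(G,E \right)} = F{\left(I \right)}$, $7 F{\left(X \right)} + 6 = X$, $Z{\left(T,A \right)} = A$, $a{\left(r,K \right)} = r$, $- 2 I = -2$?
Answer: $- \frac{3024}{1951027} \approx -0.00155$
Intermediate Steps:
$I = 1$ ($I = \left(- \frac{1}{2}\right) \left(-2\right) = 1$)
$F{\left(X \right)} = - \frac{6}{7} + \frac{X}{7}$
$q{\left(G,E \right)} = - \frac{5}{28}$ ($q{\left(G,E \right)} = \frac{- \frac{6}{7} + \frac{1}{7} \cdot 1}{4} = \frac{- \frac{6}{7} + \frac{1}{7}}{4} = \frac{1}{4} \left(- \frac{5}{7}\right) = - \frac{5}{28}$)
$h{\left(M \right)} = \frac{1}{-3 + M}$
$f{\left(W \right)} = - \frac{5}{28} + W$
$\frac{1}{h{\left(-429 \right)} + f{\left(-645 \right)}} = \frac{1}{\frac{1}{-3 - 429} - \frac{18065}{28}} = \frac{1}{\frac{1}{-432} - \frac{18065}{28}} = \frac{1}{- \frac{1}{432} - \frac{18065}{28}} = \frac{1}{- \frac{1951027}{3024}} = - \frac{3024}{1951027}$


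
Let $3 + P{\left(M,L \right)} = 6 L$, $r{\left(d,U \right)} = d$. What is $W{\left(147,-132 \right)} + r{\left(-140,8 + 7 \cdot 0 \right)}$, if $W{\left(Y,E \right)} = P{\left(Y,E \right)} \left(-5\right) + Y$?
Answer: $3982$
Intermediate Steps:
$P{\left(M,L \right)} = -3 + 6 L$
$W{\left(Y,E \right)} = 15 + Y - 30 E$ ($W{\left(Y,E \right)} = \left(-3 + 6 E\right) \left(-5\right) + Y = \left(15 - 30 E\right) + Y = 15 + Y - 30 E$)
$W{\left(147,-132 \right)} + r{\left(-140,8 + 7 \cdot 0 \right)} = \left(15 + 147 - -3960\right) - 140 = \left(15 + 147 + 3960\right) - 140 = 4122 - 140 = 3982$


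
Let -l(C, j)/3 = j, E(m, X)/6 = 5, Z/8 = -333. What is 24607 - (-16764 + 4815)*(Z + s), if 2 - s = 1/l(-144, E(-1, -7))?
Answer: -953504947/30 ≈ -3.1783e+7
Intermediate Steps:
Z = -2664 (Z = 8*(-333) = -2664)
E(m, X) = 30 (E(m, X) = 6*5 = 30)
l(C, j) = -3*j
s = 181/90 (s = 2 - 1/((-3*30)) = 2 - 1/(-90) = 2 - 1*(-1/90) = 2 + 1/90 = 181/90 ≈ 2.0111)
24607 - (-16764 + 4815)*(Z + s) = 24607 - (-16764 + 4815)*(-2664 + 181/90) = 24607 - (-11949)*(-239579)/90 = 24607 - 1*954243157/30 = 24607 - 954243157/30 = -953504947/30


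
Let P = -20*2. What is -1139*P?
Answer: 45560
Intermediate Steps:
P = -40
-1139*P = -1139*(-40) = 45560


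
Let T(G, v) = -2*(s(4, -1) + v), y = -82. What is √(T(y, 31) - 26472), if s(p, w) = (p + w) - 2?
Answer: 2*I*√6634 ≈ 162.9*I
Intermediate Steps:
s(p, w) = -2 + p + w
T(G, v) = -2 - 2*v (T(G, v) = -2*((-2 + 4 - 1) + v) = -2*(1 + v) = -2 - 2*v)
√(T(y, 31) - 26472) = √((-2 - 2*31) - 26472) = √((-2 - 62) - 26472) = √(-64 - 26472) = √(-26536) = 2*I*√6634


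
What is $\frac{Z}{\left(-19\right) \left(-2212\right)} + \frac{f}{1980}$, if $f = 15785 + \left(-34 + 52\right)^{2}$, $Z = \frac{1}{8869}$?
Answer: $\frac{750571333021}{92254717170} \approx 8.1359$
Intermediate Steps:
$Z = \frac{1}{8869} \approx 0.00011275$
$f = 16109$ ($f = 15785 + 18^{2} = 15785 + 324 = 16109$)
$\frac{Z}{\left(-19\right) \left(-2212\right)} + \frac{f}{1980} = \frac{1}{8869 \left(\left(-19\right) \left(-2212\right)\right)} + \frac{16109}{1980} = \frac{1}{8869 \cdot 42028} + 16109 \cdot \frac{1}{1980} = \frac{1}{8869} \cdot \frac{1}{42028} + \frac{16109}{1980} = \frac{1}{372746332} + \frac{16109}{1980} = \frac{750571333021}{92254717170}$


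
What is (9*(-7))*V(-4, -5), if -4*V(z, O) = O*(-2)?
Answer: 315/2 ≈ 157.50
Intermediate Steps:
V(z, O) = O/2 (V(z, O) = -O*(-2)/4 = -(-1)*O/2 = O/2)
(9*(-7))*V(-4, -5) = (9*(-7))*((1/2)*(-5)) = -63*(-5/2) = 315/2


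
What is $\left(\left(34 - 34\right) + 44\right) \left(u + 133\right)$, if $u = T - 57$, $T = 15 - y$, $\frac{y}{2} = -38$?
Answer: $7348$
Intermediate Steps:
$y = -76$ ($y = 2 \left(-38\right) = -76$)
$T = 91$ ($T = 15 - -76 = 15 + 76 = 91$)
$u = 34$ ($u = 91 - 57 = 34$)
$\left(\left(34 - 34\right) + 44\right) \left(u + 133\right) = \left(\left(34 - 34\right) + 44\right) \left(34 + 133\right) = \left(0 + 44\right) 167 = 44 \cdot 167 = 7348$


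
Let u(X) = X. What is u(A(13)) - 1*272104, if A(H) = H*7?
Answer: -272013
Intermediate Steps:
A(H) = 7*H
u(A(13)) - 1*272104 = 7*13 - 1*272104 = 91 - 272104 = -272013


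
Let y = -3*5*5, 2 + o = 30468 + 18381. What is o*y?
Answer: -3663525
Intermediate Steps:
o = 48847 (o = -2 + (30468 + 18381) = -2 + 48849 = 48847)
y = -75 (y = -15*5 = -75)
o*y = 48847*(-75) = -3663525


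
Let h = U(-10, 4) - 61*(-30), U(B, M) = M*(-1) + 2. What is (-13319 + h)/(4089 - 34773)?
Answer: 11491/30684 ≈ 0.37450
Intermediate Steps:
U(B, M) = 2 - M (U(B, M) = -M + 2 = 2 - M)
h = 1828 (h = (2 - 1*4) - 61*(-30) = (2 - 4) + 1830 = -2 + 1830 = 1828)
(-13319 + h)/(4089 - 34773) = (-13319 + 1828)/(4089 - 34773) = -11491/(-30684) = -11491*(-1/30684) = 11491/30684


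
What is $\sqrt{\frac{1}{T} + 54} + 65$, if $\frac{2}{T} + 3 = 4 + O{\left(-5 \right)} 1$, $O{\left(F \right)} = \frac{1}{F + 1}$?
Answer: $65 + \frac{\sqrt{870}}{4} \approx 72.374$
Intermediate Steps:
$O{\left(F \right)} = \frac{1}{1 + F}$
$T = \frac{8}{3}$ ($T = \frac{2}{-3 + \left(4 + \frac{1}{1 - 5} \cdot 1\right)} = \frac{2}{-3 + \left(4 + \frac{1}{-4} \cdot 1\right)} = \frac{2}{-3 + \left(4 - \frac{1}{4}\right)} = \frac{2}{-3 + \frac{15}{4}} = \frac{2}{\frac{3}{4}} = 2 \cdot \frac{4}{3} = \frac{8}{3} \approx 2.6667$)
$\sqrt{\frac{1}{T} + 54} + 65 = \sqrt{\frac{1}{\frac{8}{3}} + 54} + 65 = \sqrt{\frac{3}{8} + 54} + 65 = \sqrt{\frac{435}{8}} + 65 = \frac{\sqrt{870}}{4} + 65 = 65 + \frac{\sqrt{870}}{4}$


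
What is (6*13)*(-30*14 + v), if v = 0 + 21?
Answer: -31122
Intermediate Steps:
v = 21
(6*13)*(-30*14 + v) = (6*13)*(-30*14 + 21) = 78*(-420 + 21) = 78*(-399) = -31122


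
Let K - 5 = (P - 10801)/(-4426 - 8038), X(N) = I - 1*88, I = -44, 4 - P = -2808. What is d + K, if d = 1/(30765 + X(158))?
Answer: 2153788061/381809712 ≈ 5.6410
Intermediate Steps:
P = 2812 (P = 4 - 1*(-2808) = 4 + 2808 = 2812)
X(N) = -132 (X(N) = -44 - 1*88 = -44 - 88 = -132)
K = 70309/12464 (K = 5 + (2812 - 10801)/(-4426 - 8038) = 5 - 7989/(-12464) = 5 - 7989*(-1/12464) = 5 + 7989/12464 = 70309/12464 ≈ 5.6410)
d = 1/30633 (d = 1/(30765 - 132) = 1/30633 ≈ 3.2645e-5)
d + K = 1/30633 + 70309/12464 = 2153788061/381809712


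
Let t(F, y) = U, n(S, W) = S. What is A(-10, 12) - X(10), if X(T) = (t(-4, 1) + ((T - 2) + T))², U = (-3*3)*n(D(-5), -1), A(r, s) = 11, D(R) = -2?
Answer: -1285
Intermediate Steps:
U = 18 (U = -3*3*(-2) = -9*(-2) = 18)
t(F, y) = 18
X(T) = (16 + 2*T)² (X(T) = (18 + ((T - 2) + T))² = (18 + ((-2 + T) + T))² = (18 + (-2 + 2*T))² = (16 + 2*T)²)
A(-10, 12) - X(10) = 11 - 4*(8 + 10)² = 11 - 4*18² = 11 - 4*324 = 11 - 1*1296 = 11 - 1296 = -1285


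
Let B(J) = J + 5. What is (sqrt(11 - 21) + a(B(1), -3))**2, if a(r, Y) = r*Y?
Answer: (18 - I*sqrt(10))**2 ≈ 314.0 - 113.84*I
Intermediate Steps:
B(J) = 5 + J
a(r, Y) = Y*r
(sqrt(11 - 21) + a(B(1), -3))**2 = (sqrt(11 - 21) - 3*(5 + 1))**2 = (sqrt(-10) - 3*6)**2 = (I*sqrt(10) - 18)**2 = (-18 + I*sqrt(10))**2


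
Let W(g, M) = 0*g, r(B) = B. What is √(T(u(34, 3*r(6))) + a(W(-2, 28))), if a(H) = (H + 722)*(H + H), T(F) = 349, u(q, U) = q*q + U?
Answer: √349 ≈ 18.682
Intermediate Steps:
W(g, M) = 0
u(q, U) = U + q² (u(q, U) = q² + U = U + q²)
a(H) = 2*H*(722 + H) (a(H) = (722 + H)*(2*H) = 2*H*(722 + H))
√(T(u(34, 3*r(6))) + a(W(-2, 28))) = √(349 + 2*0*(722 + 0)) = √(349 + 2*0*722) = √(349 + 0) = √349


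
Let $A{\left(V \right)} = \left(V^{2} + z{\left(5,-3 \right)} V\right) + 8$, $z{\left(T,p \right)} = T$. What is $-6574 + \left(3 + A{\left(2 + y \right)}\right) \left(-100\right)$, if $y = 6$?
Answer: $-18074$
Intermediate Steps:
$A{\left(V \right)} = 8 + V^{2} + 5 V$ ($A{\left(V \right)} = \left(V^{2} + 5 V\right) + 8 = 8 + V^{2} + 5 V$)
$-6574 + \left(3 + A{\left(2 + y \right)}\right) \left(-100\right) = -6574 + \left(3 + \left(8 + \left(2 + 6\right)^{2} + 5 \left(2 + 6\right)\right)\right) \left(-100\right) = -6574 + \left(3 + \left(8 + 8^{2} + 5 \cdot 8\right)\right) \left(-100\right) = -6574 + \left(3 + \left(8 + 64 + 40\right)\right) \left(-100\right) = -6574 + \left(3 + 112\right) \left(-100\right) = -6574 + 115 \left(-100\right) = -6574 - 11500 = -18074$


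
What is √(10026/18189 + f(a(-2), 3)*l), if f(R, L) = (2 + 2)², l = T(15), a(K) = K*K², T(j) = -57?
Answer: I*√3722758798/2021 ≈ 30.19*I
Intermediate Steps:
a(K) = K³
l = -57
f(R, L) = 16 (f(R, L) = 4² = 16)
√(10026/18189 + f(a(-2), 3)*l) = √(10026/18189 + 16*(-57)) = √(10026*(1/18189) - 912) = √(1114/2021 - 912) = √(-1842038/2021) = I*√3722758798/2021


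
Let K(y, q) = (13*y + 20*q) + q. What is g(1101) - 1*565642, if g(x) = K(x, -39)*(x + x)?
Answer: 29148146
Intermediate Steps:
K(y, q) = 13*y + 21*q
g(x) = 2*x*(-819 + 13*x) (g(x) = (13*x + 21*(-39))*(x + x) = (13*x - 819)*(2*x) = (-819 + 13*x)*(2*x) = 2*x*(-819 + 13*x))
g(1101) - 1*565642 = 26*1101*(-63 + 1101) - 1*565642 = 26*1101*1038 - 565642 = 29713788 - 565642 = 29148146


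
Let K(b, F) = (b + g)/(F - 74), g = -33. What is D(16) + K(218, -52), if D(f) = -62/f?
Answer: -2693/504 ≈ -5.3433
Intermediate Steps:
K(b, F) = (-33 + b)/(-74 + F) (K(b, F) = (b - 33)/(F - 74) = (-33 + b)/(-74 + F))
D(16) + K(218, -52) = -62/16 + (-33 + 218)/(-74 - 52) = -62*1/16 + 185/(-126) = -31/8 - 1/126*185 = -31/8 - 185/126 = -2693/504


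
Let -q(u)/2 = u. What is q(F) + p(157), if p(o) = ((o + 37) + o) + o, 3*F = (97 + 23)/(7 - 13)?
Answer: 1564/3 ≈ 521.33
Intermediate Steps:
F = -20/3 (F = ((97 + 23)/(7 - 13))/3 = (120/(-6))/3 = (120*(-⅙))/3 = (⅓)*(-20) = -20/3 ≈ -6.6667)
q(u) = -2*u
p(o) = 37 + 3*o (p(o) = ((37 + o) + o) + o = (37 + 2*o) + o = 37 + 3*o)
q(F) + p(157) = -2*(-20/3) + (37 + 3*157) = 40/3 + (37 + 471) = 40/3 + 508 = 1564/3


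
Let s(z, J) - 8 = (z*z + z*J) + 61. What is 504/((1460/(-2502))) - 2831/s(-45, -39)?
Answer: -1214438263/1404885 ≈ -864.44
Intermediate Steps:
s(z, J) = 69 + z² + J*z (s(z, J) = 8 + ((z*z + z*J) + 61) = 8 + ((z² + J*z) + 61) = 8 + (61 + z² + J*z) = 69 + z² + J*z)
504/((1460/(-2502))) - 2831/s(-45, -39) = 504/((1460/(-2502))) - 2831/(69 + (-45)² - 39*(-45)) = 504/((1460*(-1/2502))) - 2831/(69 + 2025 + 1755) = 504/(-730/1251) - 2831/3849 = 504*(-1251/730) - 2831*1/3849 = -315252/365 - 2831/3849 = -1214438263/1404885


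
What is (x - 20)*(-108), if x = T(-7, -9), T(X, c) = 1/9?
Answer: 2148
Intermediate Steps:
T(X, c) = 1/9
x = 1/9 ≈ 0.11111
(x - 20)*(-108) = (1/9 - 20)*(-108) = -179/9*(-108) = 2148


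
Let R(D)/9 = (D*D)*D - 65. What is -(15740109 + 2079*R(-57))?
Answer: 3450622329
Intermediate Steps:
R(D) = -585 + 9*D³ (R(D) = 9*((D*D)*D - 65) = 9*(D²*D - 65) = 9*(D³ - 65) = 9*(-65 + D³) = -585 + 9*D³)
-(15740109 + 2079*R(-57)) = -(14523894 - 3465146223) = -2079/(1/(7571 + (-585 - 1666737))) = -2079/(1/(7571 - 1667322)) = -2079/(1/(-1659751)) = -2079/(-1/1659751) = -2079*(-1659751) = 3450622329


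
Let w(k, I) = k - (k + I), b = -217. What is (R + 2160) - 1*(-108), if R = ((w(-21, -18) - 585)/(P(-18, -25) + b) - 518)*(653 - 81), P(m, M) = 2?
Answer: -62891696/215 ≈ -2.9252e+5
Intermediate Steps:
w(k, I) = -I (w(k, I) = k - (I + k) = k + (-I - k) = -I)
R = -63379316/215 (R = ((-1*(-18) - 585)/(2 - 217) - 518)*(653 - 81) = ((18 - 585)/(-215) - 518)*572 = (-567*(-1/215) - 518)*572 = (567/215 - 518)*572 = -110803/215*572 = -63379316/215 ≈ -2.9479e+5)
(R + 2160) - 1*(-108) = (-63379316/215 + 2160) - 1*(-108) = -62914916/215 + 108 = -62891696/215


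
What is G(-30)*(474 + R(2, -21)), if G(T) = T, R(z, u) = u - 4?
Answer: -13470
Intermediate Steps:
R(z, u) = -4 + u
G(-30)*(474 + R(2, -21)) = -30*(474 + (-4 - 21)) = -30*(474 - 25) = -30*449 = -13470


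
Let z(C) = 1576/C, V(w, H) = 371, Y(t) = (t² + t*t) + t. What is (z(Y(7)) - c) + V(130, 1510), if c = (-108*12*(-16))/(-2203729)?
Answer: 89321517379/231391545 ≈ 386.02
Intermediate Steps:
Y(t) = t + 2*t² (Y(t) = (t² + t²) + t = 2*t² + t = t + 2*t²)
c = -20736/2203729 (c = -1296*(-16)*(-1/2203729) = 20736*(-1/2203729) = -20736/2203729 ≈ -0.0094095)
(z(Y(7)) - c) + V(130, 1510) = (1576/((7*(1 + 2*7))) - 1*(-20736/2203729)) + 371 = (1576/((7*(1 + 14))) + 20736/2203729) + 371 = (1576/((7*15)) + 20736/2203729) + 371 = (1576/105 + 20736/2203729) + 371 = 3475254184/231391545 + 371 = 89321517379/231391545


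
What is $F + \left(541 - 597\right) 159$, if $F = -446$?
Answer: $-9350$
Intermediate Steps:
$F + \left(541 - 597\right) 159 = -446 + \left(541 - 597\right) 159 = -446 - 8904 = -9350$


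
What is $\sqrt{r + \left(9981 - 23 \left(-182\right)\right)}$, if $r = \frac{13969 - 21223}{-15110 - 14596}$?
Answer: $\frac{\sqrt{347273170726}}{4951} \approx 119.03$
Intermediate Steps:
$r = \frac{1209}{4951}$ ($r = - \frac{7254}{-29706} = \left(-7254\right) \left(- \frac{1}{29706}\right) = \frac{1209}{4951} \approx 0.24419$)
$\sqrt{r + \left(9981 - 23 \left(-182\right)\right)} = \sqrt{\frac{1209}{4951} + \left(9981 - 23 \left(-182\right)\right)} = \sqrt{\frac{1209}{4951} + \left(9981 - -4186\right)} = \sqrt{\frac{1209}{4951} + \left(9981 + 4186\right)} = \sqrt{\frac{1209}{4951} + 14167} = \sqrt{\frac{70142026}{4951}} = \frac{\sqrt{347273170726}}{4951}$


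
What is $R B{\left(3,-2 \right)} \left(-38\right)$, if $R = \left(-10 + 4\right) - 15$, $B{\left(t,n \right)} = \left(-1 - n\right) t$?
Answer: $2394$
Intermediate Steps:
$B{\left(t,n \right)} = t \left(-1 - n\right)$
$R = -21$ ($R = -6 - 15 = -21$)
$R B{\left(3,-2 \right)} \left(-38\right) = - 21 \left(\left(-1\right) 3 \left(1 - 2\right)\right) \left(-38\right) = - 21 \left(\left(-1\right) 3 \left(-1\right)\right) \left(-38\right) = \left(-21\right) 3 \left(-38\right) = \left(-63\right) \left(-38\right) = 2394$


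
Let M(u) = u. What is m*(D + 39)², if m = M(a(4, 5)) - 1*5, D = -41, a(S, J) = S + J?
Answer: 16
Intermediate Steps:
a(S, J) = J + S
m = 4 (m = (5 + 4) - 1*5 = 9 - 5 = 4)
m*(D + 39)² = 4*(-41 + 39)² = 4*(-2)² = 4*4 = 16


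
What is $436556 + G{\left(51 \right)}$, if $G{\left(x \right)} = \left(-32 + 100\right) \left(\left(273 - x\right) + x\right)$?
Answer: $455120$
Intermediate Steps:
$G{\left(x \right)} = 18564$ ($G{\left(x \right)} = 68 \cdot 273 = 18564$)
$436556 + G{\left(51 \right)} = 436556 + 18564 = 455120$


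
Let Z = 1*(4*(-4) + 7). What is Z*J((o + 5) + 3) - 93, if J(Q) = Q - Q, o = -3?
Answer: -93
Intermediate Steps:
J(Q) = 0
Z = -9 (Z = 1*(-16 + 7) = 1*(-9) = -9)
Z*J((o + 5) + 3) - 93 = -9*0 - 93 = 0 - 93 = -93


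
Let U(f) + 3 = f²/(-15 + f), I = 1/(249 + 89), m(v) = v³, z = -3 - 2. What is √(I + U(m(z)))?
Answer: I*√3796149/182 ≈ 10.705*I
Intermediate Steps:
z = -5
I = 1/338 ≈ 0.0029586
U(f) = -3 + f²/(-15 + f)
√(I + U(m(z))) = √(1/338 + (45 + ((-5)³)² - 3*(-5)³)/(-15 + (-5)³)) = √(1/338 + (45 + (-125)² - 3*(-125))/(-15 - 125)) = √(1/338 + (45 + 15625 + 375)/(-140)) = √(1/338 - 1/140*16045) = √(1/338 - 3209/28) = √(-542307/4732) = I*√3796149/182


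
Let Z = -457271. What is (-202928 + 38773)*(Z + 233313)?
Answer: 36763825490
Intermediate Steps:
(-202928 + 38773)*(Z + 233313) = (-202928 + 38773)*(-457271 + 233313) = -164155*(-223958) = 36763825490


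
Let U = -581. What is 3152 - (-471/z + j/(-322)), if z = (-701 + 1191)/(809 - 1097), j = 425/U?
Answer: 384208309/133630 ≈ 2875.2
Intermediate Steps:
j = -425/581 (j = 425/(-581) = 425*(-1/581) = -425/581 ≈ -0.73150)
z = -245/144 (z = 490/(-288) = 490*(-1/288) = -245/144 ≈ -1.7014)
3152 - (-471/z + j/(-322)) = 3152 - (-471/(-245/144) - 425/581/(-322)) = 3152 - (-471*(-144/245) - 425/581*(-1/322)) = 3152 - (67824/245 + 425/187082) = 3152 - 1*36993451/133630 = 3152 - 36993451/133630 = 384208309/133630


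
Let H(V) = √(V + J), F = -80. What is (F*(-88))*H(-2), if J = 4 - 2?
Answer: 0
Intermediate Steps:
J = 2
H(V) = √(2 + V) (H(V) = √(V + 2) = √(2 + V))
(F*(-88))*H(-2) = (-80*(-88))*√(2 - 2) = 7040*√0 = 7040*0 = 0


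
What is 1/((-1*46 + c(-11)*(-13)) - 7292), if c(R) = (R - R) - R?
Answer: -1/7481 ≈ -0.00013367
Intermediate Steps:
c(R) = -R (c(R) = 0 - R = -R)
1/((-1*46 + c(-11)*(-13)) - 7292) = 1/((-1*46 - 1*(-11)*(-13)) - 7292) = 1/((-46 + 11*(-13)) - 7292) = 1/((-46 - 143) - 7292) = 1/(-189 - 7292) = 1/(-7481) = -1/7481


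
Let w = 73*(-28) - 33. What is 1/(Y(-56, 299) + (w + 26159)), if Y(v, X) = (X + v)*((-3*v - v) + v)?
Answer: 1/64906 ≈ 1.5407e-5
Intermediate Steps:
w = -2077 (w = -2044 - 33 = -2077)
Y(v, X) = -3*v*(X + v) (Y(v, X) = (X + v)*(-4*v + v) = (X + v)*(-3*v) = -3*v*(X + v))
1/(Y(-56, 299) + (w + 26159)) = 1/(-3*(-56)*(299 - 56) + (-2077 + 26159)) = 1/(-3*(-56)*243 + 24082) = 1/(40824 + 24082) = 1/64906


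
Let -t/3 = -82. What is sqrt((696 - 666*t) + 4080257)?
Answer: sqrt(3917117) ≈ 1979.2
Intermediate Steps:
t = 246 (t = -3*(-82) = 246)
sqrt((696 - 666*t) + 4080257) = sqrt((696 - 666*246) + 4080257) = sqrt((696 - 163836) + 4080257) = sqrt(-163140 + 4080257) = sqrt(3917117)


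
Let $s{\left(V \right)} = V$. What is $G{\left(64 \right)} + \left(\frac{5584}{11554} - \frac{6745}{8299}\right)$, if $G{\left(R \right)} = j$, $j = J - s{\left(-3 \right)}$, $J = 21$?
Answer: $\frac{1134844695}{47943323} \approx 23.671$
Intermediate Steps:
$j = 24$ ($j = 21 - -3 = 21 + 3 = 24$)
$G{\left(R \right)} = 24$
$G{\left(64 \right)} + \left(\frac{5584}{11554} - \frac{6745}{8299}\right) = 24 + \left(\frac{5584}{11554} - \frac{6745}{8299}\right) = 24 + \left(5584 \cdot \frac{1}{11554} - \frac{6745}{8299}\right) = 24 + \left(\frac{2792}{5777} - \frac{6745}{8299}\right) = 24 - \frac{15795057}{47943323} = \frac{1134844695}{47943323}$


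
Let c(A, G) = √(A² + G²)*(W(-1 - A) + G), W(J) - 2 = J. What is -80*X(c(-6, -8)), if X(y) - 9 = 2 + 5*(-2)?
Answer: -80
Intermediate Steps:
W(J) = 2 + J
c(A, G) = √(A² + G²)*(1 + G - A) (c(A, G) = √(A² + G²)*((2 + (-1 - A)) + G) = √(A² + G²)*((1 - A) + G) = √(A² + G²)*(1 + G - A))
X(y) = 1 (X(y) = 9 + (2 + 5*(-2)) = 9 + (2 - 10) = 9 - 8 = 1)
-80*X(c(-6, -8)) = -80*1 = -80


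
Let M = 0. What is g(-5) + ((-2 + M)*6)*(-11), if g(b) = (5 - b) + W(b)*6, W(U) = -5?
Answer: 112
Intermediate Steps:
g(b) = -25 - b (g(b) = (5 - b) - 5*6 = (5 - b) - 30 = -25 - b)
g(-5) + ((-2 + M)*6)*(-11) = (-25 - 1*(-5)) + ((-2 + 0)*6)*(-11) = (-25 + 5) - 2*6*(-11) = -20 - 12*(-11) = -20 + 132 = 112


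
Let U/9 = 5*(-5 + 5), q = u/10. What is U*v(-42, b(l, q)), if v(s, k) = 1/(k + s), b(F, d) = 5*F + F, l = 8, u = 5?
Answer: 0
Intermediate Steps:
q = ½ (q = 5/10 = 5*(⅒) = ½ ≈ 0.50000)
b(F, d) = 6*F
U = 0 (U = 9*(5*(-5 + 5)) = 9*(5*0) = 9*0 = 0)
U*v(-42, b(l, q)) = 0/(6*8 - 42) = 0/(48 - 42) = 0/6 = 0*(⅙) = 0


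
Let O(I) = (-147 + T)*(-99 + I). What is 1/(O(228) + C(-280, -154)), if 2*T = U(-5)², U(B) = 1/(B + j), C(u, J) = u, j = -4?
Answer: -54/1039079 ≈ -5.1969e-5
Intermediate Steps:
U(B) = 1/(-4 + B) (U(B) = 1/(B - 4) = 1/(-4 + B))
T = 1/162 (T = (1/(-4 - 5))²/2 = (1/(-9))²/2 = (-⅑)²/2 = (½)*(1/81) = 1/162 ≈ 0.0061728)
O(I) = 261943/18 - 23813*I/162 (O(I) = (-147 + 1/162)*(-99 + I) = -23813*(-99 + I)/162 = 261943/18 - 23813*I/162)
1/(O(228) + C(-280, -154)) = 1/((261943/18 - 23813/162*228) - 280) = 1/((261943/18 - 904894/27) - 280) = 1/(-1023959/54 - 280) = 1/(-1039079/54) = -54/1039079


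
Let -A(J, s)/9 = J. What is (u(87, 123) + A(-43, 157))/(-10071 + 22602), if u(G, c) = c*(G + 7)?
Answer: 3983/4177 ≈ 0.95356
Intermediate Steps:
A(J, s) = -9*J
u(G, c) = c*(7 + G)
(u(87, 123) + A(-43, 157))/(-10071 + 22602) = (123*(7 + 87) - 9*(-43))/(-10071 + 22602) = (123*94 + 387)/12531 = (11562 + 387)*(1/12531) = 11949*(1/12531) = 3983/4177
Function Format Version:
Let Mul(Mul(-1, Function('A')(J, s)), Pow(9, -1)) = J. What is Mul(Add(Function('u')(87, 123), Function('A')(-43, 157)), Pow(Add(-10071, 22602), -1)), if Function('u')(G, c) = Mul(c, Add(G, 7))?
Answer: Rational(3983, 4177) ≈ 0.95356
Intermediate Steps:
Function('A')(J, s) = Mul(-9, J)
Function('u')(G, c) = Mul(c, Add(7, G))
Mul(Add(Function('u')(87, 123), Function('A')(-43, 157)), Pow(Add(-10071, 22602), -1)) = Mul(Add(Mul(123, Add(7, 87)), Mul(-9, -43)), Pow(Add(-10071, 22602), -1)) = Mul(Add(Mul(123, 94), 387), Pow(12531, -1)) = Mul(Add(11562, 387), Rational(1, 12531)) = Mul(11949, Rational(1, 12531)) = Rational(3983, 4177)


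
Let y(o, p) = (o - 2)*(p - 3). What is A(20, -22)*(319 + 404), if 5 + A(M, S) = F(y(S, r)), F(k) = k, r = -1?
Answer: 65793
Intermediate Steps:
y(o, p) = (-3 + p)*(-2 + o) (y(o, p) = (-2 + o)*(-3 + p) = (-3 + p)*(-2 + o))
A(M, S) = 3 - 4*S (A(M, S) = -5 + (6 - 3*S - 2*(-1) + S*(-1)) = -5 + (6 - 3*S + 2 - S) = -5 + (8 - 4*S) = 3 - 4*S)
A(20, -22)*(319 + 404) = (3 - 4*(-22))*(319 + 404) = (3 + 88)*723 = 91*723 = 65793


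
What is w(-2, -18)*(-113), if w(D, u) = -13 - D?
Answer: 1243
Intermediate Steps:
w(-2, -18)*(-113) = (-13 - 1*(-2))*(-113) = (-13 + 2)*(-113) = -11*(-113) = 1243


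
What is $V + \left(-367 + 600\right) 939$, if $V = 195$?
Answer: $218982$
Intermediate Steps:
$V + \left(-367 + 600\right) 939 = 195 + \left(-367 + 600\right) 939 = 195 + 233 \cdot 939 = 195 + 218787 = 218982$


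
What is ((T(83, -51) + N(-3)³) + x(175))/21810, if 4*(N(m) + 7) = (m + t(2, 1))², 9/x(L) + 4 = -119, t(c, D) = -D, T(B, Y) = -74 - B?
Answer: -7547/894210 ≈ -0.0084399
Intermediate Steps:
x(L) = -3/41 (x(L) = 9/(-4 - 119) = 9/(-123) = 9*(-1/123) = -3/41)
N(m) = -7 + (-1 + m)²/4 (N(m) = -7 + (m - 1*1)²/4 = -7 + (m - 1)²/4 = -7 + (-1 + m)²/4)
((T(83, -51) + N(-3)³) + x(175))/21810 = (((-74 - 1*83) + (-7 + (-1 - 3)²/4)³) - 3/41)/21810 = (((-74 - 83) + (-7 + (¼)*(-4)²)³) - 3/41)*(1/21810) = ((-157 + (-7 + (¼)*16)³) - 3/41)*(1/21810) = ((-157 + (-7 + 4)³) - 3/41)*(1/21810) = ((-157 + (-3)³) - 3/41)*(1/21810) = ((-157 - 27) - 3/41)*(1/21810) = (-184 - 3/41)*(1/21810) = -7547/41*1/21810 = -7547/894210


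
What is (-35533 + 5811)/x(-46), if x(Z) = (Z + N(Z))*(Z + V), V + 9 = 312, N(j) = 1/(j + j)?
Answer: 2734424/1087881 ≈ 2.5135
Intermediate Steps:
N(j) = 1/(2*j)
V = 303 (V = -9 + 312 = 303)
x(Z) = (303 + Z)*(Z + 1/(2*Z)) (x(Z) = (Z + 1/(2*Z))*(Z + 303) = (Z + 1/(2*Z))*(303 + Z) = (303 + Z)*(Z + 1/(2*Z)))
(-35533 + 5811)/x(-46) = (-35533 + 5811)/(1/2 + (-46)**2 + 303*(-46) + (303/2)/(-46)) = -29722/(1/2 + 2116 - 13938 + (303/2)*(-1/46)) = -29722/(1/2 + 2116 - 13938 - 303/92) = -29722/(-1087881/92) = -29722*(-92/1087881) = 2734424/1087881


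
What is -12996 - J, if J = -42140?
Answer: 29144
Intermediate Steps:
-12996 - J = -12996 - 1*(-42140) = -12996 + 42140 = 29144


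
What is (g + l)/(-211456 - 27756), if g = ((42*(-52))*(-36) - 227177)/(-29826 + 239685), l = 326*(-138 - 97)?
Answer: 16077446543/50200791108 ≈ 0.32026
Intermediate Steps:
l = -76610 (l = 326*(-235) = -76610)
g = -148553/209859 (g = (-2184*(-36) - 227177)/209859 = (78624 - 227177)*(1/209859) = -148553*1/209859 = -148553/209859 ≈ -0.70787)
(g + l)/(-211456 - 27756) = (-148553/209859 - 76610)/(-211456 - 27756) = -16077446543/209859/(-239212) = -16077446543/209859*(-1/239212) = 16077446543/50200791108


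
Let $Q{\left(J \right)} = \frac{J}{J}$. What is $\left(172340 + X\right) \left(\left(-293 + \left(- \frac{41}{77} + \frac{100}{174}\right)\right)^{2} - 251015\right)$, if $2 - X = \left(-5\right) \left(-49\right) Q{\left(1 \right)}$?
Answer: $- \frac{1275789402859803583}{44876601} \approx -2.8429 \cdot 10^{10}$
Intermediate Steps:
$Q{\left(J \right)} = 1$
$X = -243$ ($X = 2 - \left(-5\right) \left(-49\right) 1 = 2 - 245 \cdot 1 = 2 - 245 = -243$)
$\left(172340 + X\right) \left(\left(-293 + \left(- \frac{41}{77} + \frac{100}{174}\right)\right)^{2} - 251015\right) = \left(172340 - 243\right) \left(\left(-293 + \left(- \frac{41}{77} + \frac{100}{174}\right)\right)^{2} - 251015\right) = 172097 \left(\left(-293 + \left(\left(-41\right) \frac{1}{77} + 100 \cdot \frac{1}{174}\right)\right)^{2} - 251015\right) = 172097 \left(\left(-293 + \left(- \frac{41}{77} + \frac{50}{87}\right)\right)^{2} - 251015\right) = 172097 \left(\left(-293 + \frac{283}{6699}\right)^{2} - 251015\right) = 172097 \left(\left(- \frac{1962524}{6699}\right)^{2} - 251015\right) = 172097 \left(\frac{3851500450576}{44876601} - 251015\right) = 172097 \left(- \frac{7413199549439}{44876601}\right) = - \frac{1275789402859803583}{44876601}$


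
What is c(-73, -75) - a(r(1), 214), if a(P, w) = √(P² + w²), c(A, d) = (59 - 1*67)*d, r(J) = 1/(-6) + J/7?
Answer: 600 - √80784145/42 ≈ 386.00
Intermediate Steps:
r(J) = -⅙ + J/7 (r(J) = 1*(-⅙) + J*(⅐) = -⅙ + J/7)
c(A, d) = -8*d (c(A, d) = (59 - 67)*d = -8*d)
c(-73, -75) - a(r(1), 214) = -8*(-75) - √((-⅙ + (⅐)*1)² + 214²) = 600 - √((-⅙ + ⅐)² + 45796) = 600 - √((-1/42)² + 45796) = 600 - √(1/1764 + 45796) = 600 - √(80784145/1764) = 600 - √80784145/42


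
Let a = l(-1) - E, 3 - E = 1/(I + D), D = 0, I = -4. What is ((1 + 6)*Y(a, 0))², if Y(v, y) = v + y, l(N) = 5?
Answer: 2401/16 ≈ 150.06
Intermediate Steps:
E = 13/4 (E = 3 - 1/(-4 + 0) = 3 - 1/(-4) = 3 - 1*(-¼) = 3 + ¼ = 13/4 ≈ 3.2500)
a = 7/4 (a = 5 - 1*13/4 = 5 - 13/4 = 7/4 ≈ 1.7500)
((1 + 6)*Y(a, 0))² = ((1 + 6)*(7/4 + 0))² = (7*(7/4))² = (49/4)² = 2401/16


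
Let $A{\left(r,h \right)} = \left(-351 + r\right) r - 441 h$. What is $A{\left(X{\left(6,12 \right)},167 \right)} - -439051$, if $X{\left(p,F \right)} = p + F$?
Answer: $359410$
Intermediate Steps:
$X{\left(p,F \right)} = F + p$
$A{\left(r,h \right)} = - 441 h + r \left(-351 + r\right)$ ($A{\left(r,h \right)} = r \left(-351 + r\right) - 441 h = - 441 h + r \left(-351 + r\right)$)
$A{\left(X{\left(6,12 \right)},167 \right)} - -439051 = \left(\left(12 + 6\right)^{2} - 73647 - 351 \left(12 + 6\right)\right) - -439051 = \left(18^{2} - 73647 - 6318\right) + 439051 = \left(324 - 73647 - 6318\right) + 439051 = -79641 + 439051 = 359410$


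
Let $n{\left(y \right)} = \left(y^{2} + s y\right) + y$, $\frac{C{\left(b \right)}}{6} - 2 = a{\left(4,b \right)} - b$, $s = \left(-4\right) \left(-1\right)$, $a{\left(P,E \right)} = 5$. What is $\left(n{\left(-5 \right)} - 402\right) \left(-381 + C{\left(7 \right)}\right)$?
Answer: $153162$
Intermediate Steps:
$s = 4$
$C{\left(b \right)} = 42 - 6 b$ ($C{\left(b \right)} = 12 + 6 \left(5 - b\right) = 12 - \left(-30 + 6 b\right) = 42 - 6 b$)
$n{\left(y \right)} = y^{2} + 5 y$ ($n{\left(y \right)} = \left(y^{2} + 4 y\right) + y = y^{2} + 5 y$)
$\left(n{\left(-5 \right)} - 402\right) \left(-381 + C{\left(7 \right)}\right) = \left(- 5 \left(5 - 5\right) - 402\right) \left(-381 + \left(42 - 42\right)\right) = \left(\left(-5\right) 0 - 402\right) \left(-381 + \left(42 - 42\right)\right) = \left(0 - 402\right) \left(-381 + 0\right) = \left(-402\right) \left(-381\right) = 153162$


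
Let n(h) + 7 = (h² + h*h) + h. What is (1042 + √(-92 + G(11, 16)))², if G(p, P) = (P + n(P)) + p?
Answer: 1086220 + 4168*√114 ≈ 1.1307e+6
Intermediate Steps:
n(h) = -7 + h + 2*h² (n(h) = -7 + ((h² + h*h) + h) = -7 + ((h² + h²) + h) = -7 + (2*h² + h) = -7 + (h + 2*h²) = -7 + h + 2*h²)
G(p, P) = -7 + p + 2*P + 2*P² (G(p, P) = (P + (-7 + P + 2*P²)) + p = (-7 + 2*P + 2*P²) + p = -7 + p + 2*P + 2*P²)
(1042 + √(-92 + G(11, 16)))² = (1042 + √(-92 + (-7 + 11 + 2*16 + 2*16²)))² = (1042 + √(-92 + (-7 + 11 + 32 + 2*256)))² = (1042 + √(-92 + (-7 + 11 + 32 + 512)))² = (1042 + √(-92 + 548))² = (1042 + √456)² = (1042 + 2*√114)²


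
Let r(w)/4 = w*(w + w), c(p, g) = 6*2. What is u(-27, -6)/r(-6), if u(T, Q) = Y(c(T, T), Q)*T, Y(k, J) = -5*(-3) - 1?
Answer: -21/16 ≈ -1.3125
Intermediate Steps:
c(p, g) = 12
Y(k, J) = 14 (Y(k, J) = 15 - 1 = 14)
r(w) = 8*w² (r(w) = 4*(w*(w + w)) = 4*(w*(2*w)) = 4*(2*w²) = 8*w²)
u(T, Q) = 14*T
u(-27, -6)/r(-6) = (14*(-27))/((8*(-6)²)) = -378/(8*36) = -378/288 = -378*1/288 = -21/16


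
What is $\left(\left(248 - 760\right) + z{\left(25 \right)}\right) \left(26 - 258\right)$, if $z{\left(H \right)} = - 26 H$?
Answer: $269584$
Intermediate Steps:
$\left(\left(248 - 760\right) + z{\left(25 \right)}\right) \left(26 - 258\right) = \left(\left(248 - 760\right) - 650\right) \left(26 - 258\right) = \left(-512 - 650\right) \left(26 - 258\right) = \left(-1162\right) \left(-232\right) = 269584$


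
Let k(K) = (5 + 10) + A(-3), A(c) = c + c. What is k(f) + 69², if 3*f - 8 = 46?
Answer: 4770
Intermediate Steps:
f = 18 (f = 8/3 + (⅓)*46 = 8/3 + 46/3 = 18)
A(c) = 2*c
k(K) = 9 (k(K) = (5 + 10) + 2*(-3) = 15 - 6 = 9)
k(f) + 69² = 9 + 69² = 9 + 4761 = 4770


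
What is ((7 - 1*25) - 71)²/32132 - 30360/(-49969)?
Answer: 1371331969/1605603908 ≈ 0.85409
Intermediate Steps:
((7 - 1*25) - 71)²/32132 - 30360/(-49969) = ((7 - 25) - 71)²*(1/32132) - 30360*(-1/49969) = (-18 - 71)²*(1/32132) + 30360/49969 = (-89)²*(1/32132) + 30360/49969 = 7921*(1/32132) + 30360/49969 = 7921/32132 + 30360/49969 = 1371331969/1605603908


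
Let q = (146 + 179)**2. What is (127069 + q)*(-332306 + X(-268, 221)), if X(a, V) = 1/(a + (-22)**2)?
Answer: -8351166018965/108 ≈ -7.7326e+10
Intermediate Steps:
q = 105625 (q = 325**2 = 105625)
X(a, V) = 1/(484 + a) (X(a, V) = 1/(a + 484) = 1/(484 + a))
(127069 + q)*(-332306 + X(-268, 221)) = (127069 + 105625)*(-332306 + 1/(484 - 268)) = 232694*(-332306 + 1/216) = 232694*(-71778095/216) = -8351166018965/108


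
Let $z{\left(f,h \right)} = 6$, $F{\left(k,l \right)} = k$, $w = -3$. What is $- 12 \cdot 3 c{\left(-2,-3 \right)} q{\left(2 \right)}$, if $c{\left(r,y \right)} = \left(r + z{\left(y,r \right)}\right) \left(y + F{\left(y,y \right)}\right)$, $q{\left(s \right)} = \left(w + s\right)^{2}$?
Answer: $864$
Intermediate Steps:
$q{\left(s \right)} = \left(-3 + s\right)^{2}$
$c{\left(r,y \right)} = 2 y \left(6 + r\right)$ ($c{\left(r,y \right)} = \left(r + 6\right) \left(y + y\right) = \left(6 + r\right) 2 y = 2 y \left(6 + r\right)$)
$- 12 \cdot 3 c{\left(-2,-3 \right)} q{\left(2 \right)} = - 12 \cdot 3 \cdot 2 \left(-3\right) \left(6 - 2\right) \left(-3 + 2\right)^{2} = - 12 \cdot 3 \cdot 2 \left(-3\right) 4 \left(-1\right)^{2} = - 12 \cdot 3 \left(-24\right) 1 = \left(-12\right) \left(-72\right) 1 = 864 \cdot 1 = 864$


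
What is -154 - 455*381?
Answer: -173509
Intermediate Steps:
-154 - 455*381 = -154 - 173355 = -173509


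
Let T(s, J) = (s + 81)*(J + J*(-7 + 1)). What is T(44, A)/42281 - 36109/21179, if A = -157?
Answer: 551464746/895469299 ≈ 0.61584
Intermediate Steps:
T(s, J) = -5*J*(81 + s) (T(s, J) = (81 + s)*(J + J*(-6)) = (81 + s)*(J - 6*J) = (81 + s)*(-5*J) = -5*J*(81 + s))
T(44, A)/42281 - 36109/21179 = -5*(-157)*(81 + 44)/42281 - 36109/21179 = -5*(-157)*125*(1/42281) - 36109*1/21179 = 98125*(1/42281) - 36109/21179 = 98125/42281 - 36109/21179 = 551464746/895469299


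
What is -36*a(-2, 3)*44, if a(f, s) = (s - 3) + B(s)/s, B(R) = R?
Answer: -1584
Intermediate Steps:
a(f, s) = -2 + s (a(f, s) = (s - 3) + s/s = (-3 + s) + 1 = -2 + s)
-36*a(-2, 3)*44 = -36*(-2 + 3)*44 = -36*1*44 = -36*44 = -1584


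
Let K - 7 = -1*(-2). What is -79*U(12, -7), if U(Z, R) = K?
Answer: -711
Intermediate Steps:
K = 9 (K = 7 - 1*(-2) = 7 + 2 = 9)
U(Z, R) = 9
-79*U(12, -7) = -79*9 = -711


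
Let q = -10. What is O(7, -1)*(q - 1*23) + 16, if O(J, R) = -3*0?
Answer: 16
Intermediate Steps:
O(J, R) = 0
O(7, -1)*(q - 1*23) + 16 = 0*(-10 - 1*23) + 16 = 0*(-10 - 23) + 16 = 0*(-33) + 16 = 0 + 16 = 16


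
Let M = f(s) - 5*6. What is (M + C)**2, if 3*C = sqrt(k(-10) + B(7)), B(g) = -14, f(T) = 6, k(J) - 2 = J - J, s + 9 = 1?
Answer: 1724/3 - 32*I*sqrt(3) ≈ 574.67 - 55.426*I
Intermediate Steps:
s = -8 (s = -9 + 1 = -8)
k(J) = 2 (k(J) = 2 + (J - J) = 2 + 0 = 2)
C = 2*I*sqrt(3)/3 (C = sqrt(2 - 14)/3 = sqrt(-12)/3 = (2*I*sqrt(3))/3 = 2*I*sqrt(3)/3 ≈ 1.1547*I)
M = -24 (M = 6 - 5*6 = 6 - 30 = -24)
(M + C)**2 = (-24 + 2*I*sqrt(3)/3)**2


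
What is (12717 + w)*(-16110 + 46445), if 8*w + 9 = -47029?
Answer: 829631915/4 ≈ 2.0741e+8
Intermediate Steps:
w = -23519/4 (w = -9/8 + (⅛)*(-47029) = -9/8 - 47029/8 = -23519/4 ≈ -5879.8)
(12717 + w)*(-16110 + 46445) = (12717 - 23519/4)*(-16110 + 46445) = (27349/4)*30335 = 829631915/4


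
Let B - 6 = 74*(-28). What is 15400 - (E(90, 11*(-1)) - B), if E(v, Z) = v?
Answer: 13244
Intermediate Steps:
B = -2066 (B = 6 + 74*(-28) = 6 - 2072 = -2066)
15400 - (E(90, 11*(-1)) - B) = 15400 - (90 - 1*(-2066)) = 15400 - (90 + 2066) = 15400 - 1*2156 = 15400 - 2156 = 13244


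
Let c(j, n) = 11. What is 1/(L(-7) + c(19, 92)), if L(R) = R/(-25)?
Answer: 25/282 ≈ 0.088652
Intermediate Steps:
L(R) = -R/25 (L(R) = R*(-1/25) = -R/25)
1/(L(-7) + c(19, 92)) = 1/(-1/25*(-7) + 11) = 1/(7/25 + 11) = 1/(282/25) = 25/282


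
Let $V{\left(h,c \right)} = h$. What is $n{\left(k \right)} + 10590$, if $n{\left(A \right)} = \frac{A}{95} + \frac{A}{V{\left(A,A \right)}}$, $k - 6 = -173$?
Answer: $\frac{1005978}{95} \approx 10589.0$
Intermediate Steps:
$k = -167$ ($k = 6 - 173 = -167$)
$n{\left(A \right)} = 1 + \frac{A}{95}$ ($n{\left(A \right)} = \frac{A}{95} + \frac{A}{A} = A \frac{1}{95} + 1 = \frac{A}{95} + 1 = 1 + \frac{A}{95}$)
$n{\left(k \right)} + 10590 = \left(1 + \frac{1}{95} \left(-167\right)\right) + 10590 = \left(1 - \frac{167}{95}\right) + 10590 = - \frac{72}{95} + 10590 = \frac{1005978}{95}$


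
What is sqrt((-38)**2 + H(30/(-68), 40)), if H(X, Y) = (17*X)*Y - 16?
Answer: 2*sqrt(282) ≈ 33.586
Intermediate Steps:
H(X, Y) = -16 + 17*X*Y (H(X, Y) = 17*X*Y - 16 = -16 + 17*X*Y)
sqrt((-38)**2 + H(30/(-68), 40)) = sqrt((-38)**2 + (-16 + 17*(30/(-68))*40)) = sqrt(1444 + (-16 + 17*(30*(-1/68))*40)) = sqrt(1444 + (-16 + 17*(-15/34)*40)) = sqrt(1444 + (-16 - 300)) = sqrt(1444 - 316) = sqrt(1128) = 2*sqrt(282)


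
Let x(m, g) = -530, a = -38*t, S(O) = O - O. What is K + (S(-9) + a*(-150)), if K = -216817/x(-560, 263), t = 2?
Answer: 6258817/530 ≈ 11809.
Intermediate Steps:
S(O) = 0
a = -76 (a = -38*2 = -76)
K = 216817/530 (K = -216817/(-530) = -216817*(-1/530) = 216817/530 ≈ 409.09)
K + (S(-9) + a*(-150)) = 216817/530 + (0 - 76*(-150)) = 216817/530 + (0 + 11400) = 216817/530 + 11400 = 6258817/530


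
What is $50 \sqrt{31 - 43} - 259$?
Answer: $-259 + 100 i \sqrt{3} \approx -259.0 + 173.21 i$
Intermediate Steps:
$50 \sqrt{31 - 43} - 259 = 50 \sqrt{-12} - 259 = 50 \cdot 2 i \sqrt{3} - 259 = 100 i \sqrt{3} - 259 = -259 + 100 i \sqrt{3}$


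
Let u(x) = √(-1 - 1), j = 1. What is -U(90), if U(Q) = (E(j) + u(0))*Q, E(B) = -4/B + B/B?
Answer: 270 - 90*I*√2 ≈ 270.0 - 127.28*I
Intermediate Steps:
E(B) = 1 - 4/B (E(B) = -4/B + 1 = 1 - 4/B)
u(x) = I*√2 (u(x) = √(-2) = I*√2)
U(Q) = Q*(-3 + I*√2) (U(Q) = ((-4 + 1)/1 + I*√2)*Q = (1*(-3) + I*√2)*Q = (-3 + I*√2)*Q = Q*(-3 + I*√2))
-U(90) = -90*(-3 + I*√2) = -(-270 + 90*I*√2) = 270 - 90*I*√2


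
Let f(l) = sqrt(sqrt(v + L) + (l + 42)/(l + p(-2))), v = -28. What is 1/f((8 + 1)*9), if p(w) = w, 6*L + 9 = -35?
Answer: sqrt(237)/sqrt(369 + 79*I*sqrt(318)) ≈ 0.31936 - 0.24648*I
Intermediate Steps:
L = -22/3 (L = -3/2 + (1/6)*(-35) = -3/2 - 35/6 = -22/3 ≈ -7.3333)
f(l) = sqrt((42 + l)/(-2 + l) + I*sqrt(318)/3) (f(l) = sqrt(sqrt(-28 - 22/3) + (l + 42)/(l - 2)) = sqrt(sqrt(-106/3) + (42 + l)/(-2 + l)) = sqrt(I*sqrt(318)/3 + (42 + l)/(-2 + l)) = sqrt((42 + l)/(-2 + l) + I*sqrt(318)/3))
1/f((8 + 1)*9) = 1/(sqrt(3)*sqrt((126 + 3*((8 + 1)*9) + I*sqrt(318)*(-2 + (8 + 1)*9))/(-2 + (8 + 1)*9))/3) = 1/(sqrt(3)*sqrt((126 + 3*(9*9) + I*sqrt(318)*(-2 + 9*9))/(-2 + 9*9))/3) = 1/(sqrt(3)*sqrt((126 + 3*81 + I*sqrt(318)*(-2 + 81))/(-2 + 81))/3) = 1/(sqrt(3)*sqrt((126 + 243 + I*sqrt(318)*79)/79)/3) = 1/(sqrt(3)*sqrt((126 + 243 + 79*I*sqrt(318))/79)/3) = 1/(sqrt(3)*sqrt((369 + 79*I*sqrt(318))/79)/3) = 1/(sqrt(3)*sqrt(369/79 + I*sqrt(318))/3) = sqrt(3)/sqrt(369/79 + I*sqrt(318))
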